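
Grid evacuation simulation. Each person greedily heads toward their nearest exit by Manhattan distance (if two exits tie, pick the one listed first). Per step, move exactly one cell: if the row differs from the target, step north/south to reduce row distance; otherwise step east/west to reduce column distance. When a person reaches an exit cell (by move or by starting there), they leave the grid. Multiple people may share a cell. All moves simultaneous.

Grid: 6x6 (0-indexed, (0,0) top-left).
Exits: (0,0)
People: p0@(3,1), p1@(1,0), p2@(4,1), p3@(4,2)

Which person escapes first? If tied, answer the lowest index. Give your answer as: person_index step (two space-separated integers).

Answer: 1 1

Derivation:
Step 1: p0:(3,1)->(2,1) | p1:(1,0)->(0,0)->EXIT | p2:(4,1)->(3,1) | p3:(4,2)->(3,2)
Step 2: p0:(2,1)->(1,1) | p1:escaped | p2:(3,1)->(2,1) | p3:(3,2)->(2,2)
Step 3: p0:(1,1)->(0,1) | p1:escaped | p2:(2,1)->(1,1) | p3:(2,2)->(1,2)
Step 4: p0:(0,1)->(0,0)->EXIT | p1:escaped | p2:(1,1)->(0,1) | p3:(1,2)->(0,2)
Step 5: p0:escaped | p1:escaped | p2:(0,1)->(0,0)->EXIT | p3:(0,2)->(0,1)
Step 6: p0:escaped | p1:escaped | p2:escaped | p3:(0,1)->(0,0)->EXIT
Exit steps: [4, 1, 5, 6]
First to escape: p1 at step 1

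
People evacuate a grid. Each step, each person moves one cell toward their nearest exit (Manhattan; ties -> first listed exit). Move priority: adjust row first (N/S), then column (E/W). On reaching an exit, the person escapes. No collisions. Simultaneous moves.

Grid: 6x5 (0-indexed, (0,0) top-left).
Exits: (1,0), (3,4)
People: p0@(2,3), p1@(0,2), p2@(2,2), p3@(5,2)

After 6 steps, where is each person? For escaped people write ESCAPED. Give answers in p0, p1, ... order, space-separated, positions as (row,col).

Step 1: p0:(2,3)->(3,3) | p1:(0,2)->(1,2) | p2:(2,2)->(1,2) | p3:(5,2)->(4,2)
Step 2: p0:(3,3)->(3,4)->EXIT | p1:(1,2)->(1,1) | p2:(1,2)->(1,1) | p3:(4,2)->(3,2)
Step 3: p0:escaped | p1:(1,1)->(1,0)->EXIT | p2:(1,1)->(1,0)->EXIT | p3:(3,2)->(3,3)
Step 4: p0:escaped | p1:escaped | p2:escaped | p3:(3,3)->(3,4)->EXIT

ESCAPED ESCAPED ESCAPED ESCAPED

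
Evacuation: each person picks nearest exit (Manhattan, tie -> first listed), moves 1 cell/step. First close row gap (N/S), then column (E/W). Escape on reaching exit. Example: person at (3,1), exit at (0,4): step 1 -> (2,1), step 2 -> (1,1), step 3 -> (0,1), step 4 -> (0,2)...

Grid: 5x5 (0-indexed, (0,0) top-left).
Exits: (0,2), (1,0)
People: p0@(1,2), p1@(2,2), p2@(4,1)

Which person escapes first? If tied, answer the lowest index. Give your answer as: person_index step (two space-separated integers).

Answer: 0 1

Derivation:
Step 1: p0:(1,2)->(0,2)->EXIT | p1:(2,2)->(1,2) | p2:(4,1)->(3,1)
Step 2: p0:escaped | p1:(1,2)->(0,2)->EXIT | p2:(3,1)->(2,1)
Step 3: p0:escaped | p1:escaped | p2:(2,1)->(1,1)
Step 4: p0:escaped | p1:escaped | p2:(1,1)->(1,0)->EXIT
Exit steps: [1, 2, 4]
First to escape: p0 at step 1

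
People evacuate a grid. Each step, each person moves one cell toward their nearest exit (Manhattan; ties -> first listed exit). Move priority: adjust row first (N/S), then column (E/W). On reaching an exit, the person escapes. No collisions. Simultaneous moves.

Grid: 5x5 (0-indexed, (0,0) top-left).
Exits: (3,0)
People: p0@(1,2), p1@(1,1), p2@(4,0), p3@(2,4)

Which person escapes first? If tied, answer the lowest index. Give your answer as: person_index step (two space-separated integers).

Answer: 2 1

Derivation:
Step 1: p0:(1,2)->(2,2) | p1:(1,1)->(2,1) | p2:(4,0)->(3,0)->EXIT | p3:(2,4)->(3,4)
Step 2: p0:(2,2)->(3,2) | p1:(2,1)->(3,1) | p2:escaped | p3:(3,4)->(3,3)
Step 3: p0:(3,2)->(3,1) | p1:(3,1)->(3,0)->EXIT | p2:escaped | p3:(3,3)->(3,2)
Step 4: p0:(3,1)->(3,0)->EXIT | p1:escaped | p2:escaped | p3:(3,2)->(3,1)
Step 5: p0:escaped | p1:escaped | p2:escaped | p3:(3,1)->(3,0)->EXIT
Exit steps: [4, 3, 1, 5]
First to escape: p2 at step 1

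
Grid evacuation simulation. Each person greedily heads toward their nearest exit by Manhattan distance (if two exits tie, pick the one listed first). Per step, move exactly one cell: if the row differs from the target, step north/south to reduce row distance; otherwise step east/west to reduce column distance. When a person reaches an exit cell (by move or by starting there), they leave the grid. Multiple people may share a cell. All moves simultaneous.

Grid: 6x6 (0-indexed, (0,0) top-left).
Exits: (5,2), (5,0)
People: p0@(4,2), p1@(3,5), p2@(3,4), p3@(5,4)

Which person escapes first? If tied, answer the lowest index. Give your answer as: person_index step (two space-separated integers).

Step 1: p0:(4,2)->(5,2)->EXIT | p1:(3,5)->(4,5) | p2:(3,4)->(4,4) | p3:(5,4)->(5,3)
Step 2: p0:escaped | p1:(4,5)->(5,5) | p2:(4,4)->(5,4) | p3:(5,3)->(5,2)->EXIT
Step 3: p0:escaped | p1:(5,5)->(5,4) | p2:(5,4)->(5,3) | p3:escaped
Step 4: p0:escaped | p1:(5,4)->(5,3) | p2:(5,3)->(5,2)->EXIT | p3:escaped
Step 5: p0:escaped | p1:(5,3)->(5,2)->EXIT | p2:escaped | p3:escaped
Exit steps: [1, 5, 4, 2]
First to escape: p0 at step 1

Answer: 0 1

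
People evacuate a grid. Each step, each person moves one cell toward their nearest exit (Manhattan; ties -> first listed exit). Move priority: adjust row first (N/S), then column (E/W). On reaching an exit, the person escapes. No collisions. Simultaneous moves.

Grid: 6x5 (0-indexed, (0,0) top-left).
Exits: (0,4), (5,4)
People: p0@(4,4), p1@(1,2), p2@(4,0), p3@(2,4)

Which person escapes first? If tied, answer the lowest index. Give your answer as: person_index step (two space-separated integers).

Answer: 0 1

Derivation:
Step 1: p0:(4,4)->(5,4)->EXIT | p1:(1,2)->(0,2) | p2:(4,0)->(5,0) | p3:(2,4)->(1,4)
Step 2: p0:escaped | p1:(0,2)->(0,3) | p2:(5,0)->(5,1) | p3:(1,4)->(0,4)->EXIT
Step 3: p0:escaped | p1:(0,3)->(0,4)->EXIT | p2:(5,1)->(5,2) | p3:escaped
Step 4: p0:escaped | p1:escaped | p2:(5,2)->(5,3) | p3:escaped
Step 5: p0:escaped | p1:escaped | p2:(5,3)->(5,4)->EXIT | p3:escaped
Exit steps: [1, 3, 5, 2]
First to escape: p0 at step 1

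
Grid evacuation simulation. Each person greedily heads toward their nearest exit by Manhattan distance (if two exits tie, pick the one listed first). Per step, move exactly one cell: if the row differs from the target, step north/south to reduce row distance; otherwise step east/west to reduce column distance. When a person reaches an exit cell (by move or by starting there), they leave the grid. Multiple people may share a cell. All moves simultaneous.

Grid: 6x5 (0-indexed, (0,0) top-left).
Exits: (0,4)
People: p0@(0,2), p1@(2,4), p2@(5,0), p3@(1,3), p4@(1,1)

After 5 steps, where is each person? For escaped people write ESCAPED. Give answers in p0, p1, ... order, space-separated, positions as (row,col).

Step 1: p0:(0,2)->(0,3) | p1:(2,4)->(1,4) | p2:(5,0)->(4,0) | p3:(1,3)->(0,3) | p4:(1,1)->(0,1)
Step 2: p0:(0,3)->(0,4)->EXIT | p1:(1,4)->(0,4)->EXIT | p2:(4,0)->(3,0) | p3:(0,3)->(0,4)->EXIT | p4:(0,1)->(0,2)
Step 3: p0:escaped | p1:escaped | p2:(3,0)->(2,0) | p3:escaped | p4:(0,2)->(0,3)
Step 4: p0:escaped | p1:escaped | p2:(2,0)->(1,0) | p3:escaped | p4:(0,3)->(0,4)->EXIT
Step 5: p0:escaped | p1:escaped | p2:(1,0)->(0,0) | p3:escaped | p4:escaped

ESCAPED ESCAPED (0,0) ESCAPED ESCAPED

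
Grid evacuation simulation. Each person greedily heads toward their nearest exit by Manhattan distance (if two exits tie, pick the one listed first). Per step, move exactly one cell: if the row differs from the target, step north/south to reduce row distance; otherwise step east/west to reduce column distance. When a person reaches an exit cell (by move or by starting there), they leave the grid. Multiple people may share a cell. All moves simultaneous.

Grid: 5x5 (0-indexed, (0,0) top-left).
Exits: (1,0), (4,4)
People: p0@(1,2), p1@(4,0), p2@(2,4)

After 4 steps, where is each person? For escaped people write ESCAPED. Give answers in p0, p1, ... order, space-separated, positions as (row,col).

Step 1: p0:(1,2)->(1,1) | p1:(4,0)->(3,0) | p2:(2,4)->(3,4)
Step 2: p0:(1,1)->(1,0)->EXIT | p1:(3,0)->(2,0) | p2:(3,4)->(4,4)->EXIT
Step 3: p0:escaped | p1:(2,0)->(1,0)->EXIT | p2:escaped

ESCAPED ESCAPED ESCAPED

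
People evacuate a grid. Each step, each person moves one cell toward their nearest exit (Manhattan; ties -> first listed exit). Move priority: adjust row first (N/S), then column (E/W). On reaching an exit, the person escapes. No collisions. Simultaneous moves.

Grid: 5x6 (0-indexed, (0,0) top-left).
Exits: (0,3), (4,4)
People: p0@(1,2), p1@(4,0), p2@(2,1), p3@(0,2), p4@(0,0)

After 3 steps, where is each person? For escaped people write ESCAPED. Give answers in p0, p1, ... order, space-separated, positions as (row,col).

Step 1: p0:(1,2)->(0,2) | p1:(4,0)->(4,1) | p2:(2,1)->(1,1) | p3:(0,2)->(0,3)->EXIT | p4:(0,0)->(0,1)
Step 2: p0:(0,2)->(0,3)->EXIT | p1:(4,1)->(4,2) | p2:(1,1)->(0,1) | p3:escaped | p4:(0,1)->(0,2)
Step 3: p0:escaped | p1:(4,2)->(4,3) | p2:(0,1)->(0,2) | p3:escaped | p4:(0,2)->(0,3)->EXIT

ESCAPED (4,3) (0,2) ESCAPED ESCAPED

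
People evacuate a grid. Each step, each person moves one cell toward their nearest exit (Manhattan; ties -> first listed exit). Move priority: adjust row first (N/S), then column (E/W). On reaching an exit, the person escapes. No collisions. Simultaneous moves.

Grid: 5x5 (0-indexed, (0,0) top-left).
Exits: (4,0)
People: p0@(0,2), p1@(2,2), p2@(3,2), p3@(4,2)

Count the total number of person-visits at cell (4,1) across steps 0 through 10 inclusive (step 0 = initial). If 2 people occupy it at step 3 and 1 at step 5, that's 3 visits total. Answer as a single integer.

Answer: 4

Derivation:
Step 0: p0@(0,2) p1@(2,2) p2@(3,2) p3@(4,2) -> at (4,1): 0 [-], cum=0
Step 1: p0@(1,2) p1@(3,2) p2@(4,2) p3@(4,1) -> at (4,1): 1 [p3], cum=1
Step 2: p0@(2,2) p1@(4,2) p2@(4,1) p3@ESC -> at (4,1): 1 [p2], cum=2
Step 3: p0@(3,2) p1@(4,1) p2@ESC p3@ESC -> at (4,1): 1 [p1], cum=3
Step 4: p0@(4,2) p1@ESC p2@ESC p3@ESC -> at (4,1): 0 [-], cum=3
Step 5: p0@(4,1) p1@ESC p2@ESC p3@ESC -> at (4,1): 1 [p0], cum=4
Step 6: p0@ESC p1@ESC p2@ESC p3@ESC -> at (4,1): 0 [-], cum=4
Total visits = 4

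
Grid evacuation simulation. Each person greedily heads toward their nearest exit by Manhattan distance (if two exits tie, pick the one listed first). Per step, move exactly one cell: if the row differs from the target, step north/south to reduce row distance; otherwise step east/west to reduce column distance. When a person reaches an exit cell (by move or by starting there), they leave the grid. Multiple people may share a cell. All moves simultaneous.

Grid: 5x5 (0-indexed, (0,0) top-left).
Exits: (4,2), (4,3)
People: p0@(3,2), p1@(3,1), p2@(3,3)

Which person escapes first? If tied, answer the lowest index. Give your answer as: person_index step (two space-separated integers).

Answer: 0 1

Derivation:
Step 1: p0:(3,2)->(4,2)->EXIT | p1:(3,1)->(4,1) | p2:(3,3)->(4,3)->EXIT
Step 2: p0:escaped | p1:(4,1)->(4,2)->EXIT | p2:escaped
Exit steps: [1, 2, 1]
First to escape: p0 at step 1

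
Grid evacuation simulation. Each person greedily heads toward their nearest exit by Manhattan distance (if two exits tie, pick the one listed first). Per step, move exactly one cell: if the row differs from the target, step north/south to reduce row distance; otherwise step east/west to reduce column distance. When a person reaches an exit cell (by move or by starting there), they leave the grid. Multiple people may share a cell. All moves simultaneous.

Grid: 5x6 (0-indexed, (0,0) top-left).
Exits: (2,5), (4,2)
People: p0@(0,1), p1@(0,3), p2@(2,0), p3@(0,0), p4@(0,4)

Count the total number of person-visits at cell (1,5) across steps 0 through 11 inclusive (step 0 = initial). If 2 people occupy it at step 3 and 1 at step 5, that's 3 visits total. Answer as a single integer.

Step 0: p0@(0,1) p1@(0,3) p2@(2,0) p3@(0,0) p4@(0,4) -> at (1,5): 0 [-], cum=0
Step 1: p0@(1,1) p1@(1,3) p2@(3,0) p3@(1,0) p4@(1,4) -> at (1,5): 0 [-], cum=0
Step 2: p0@(2,1) p1@(2,3) p2@(4,0) p3@(2,0) p4@(2,4) -> at (1,5): 0 [-], cum=0
Step 3: p0@(3,1) p1@(2,4) p2@(4,1) p3@(3,0) p4@ESC -> at (1,5): 0 [-], cum=0
Step 4: p0@(4,1) p1@ESC p2@ESC p3@(4,0) p4@ESC -> at (1,5): 0 [-], cum=0
Step 5: p0@ESC p1@ESC p2@ESC p3@(4,1) p4@ESC -> at (1,5): 0 [-], cum=0
Step 6: p0@ESC p1@ESC p2@ESC p3@ESC p4@ESC -> at (1,5): 0 [-], cum=0
Total visits = 0

Answer: 0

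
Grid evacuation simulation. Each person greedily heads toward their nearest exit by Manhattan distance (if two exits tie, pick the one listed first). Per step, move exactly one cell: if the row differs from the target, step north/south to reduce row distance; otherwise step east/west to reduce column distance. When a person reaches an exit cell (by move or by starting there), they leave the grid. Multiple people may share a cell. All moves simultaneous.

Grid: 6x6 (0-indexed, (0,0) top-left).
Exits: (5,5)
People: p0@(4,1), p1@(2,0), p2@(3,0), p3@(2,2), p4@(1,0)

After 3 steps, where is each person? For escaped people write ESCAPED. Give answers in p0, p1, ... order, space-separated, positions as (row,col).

Step 1: p0:(4,1)->(5,1) | p1:(2,0)->(3,0) | p2:(3,0)->(4,0) | p3:(2,2)->(3,2) | p4:(1,0)->(2,0)
Step 2: p0:(5,1)->(5,2) | p1:(3,0)->(4,0) | p2:(4,0)->(5,0) | p3:(3,2)->(4,2) | p4:(2,0)->(3,0)
Step 3: p0:(5,2)->(5,3) | p1:(4,0)->(5,0) | p2:(5,0)->(5,1) | p3:(4,2)->(5,2) | p4:(3,0)->(4,0)

(5,3) (5,0) (5,1) (5,2) (4,0)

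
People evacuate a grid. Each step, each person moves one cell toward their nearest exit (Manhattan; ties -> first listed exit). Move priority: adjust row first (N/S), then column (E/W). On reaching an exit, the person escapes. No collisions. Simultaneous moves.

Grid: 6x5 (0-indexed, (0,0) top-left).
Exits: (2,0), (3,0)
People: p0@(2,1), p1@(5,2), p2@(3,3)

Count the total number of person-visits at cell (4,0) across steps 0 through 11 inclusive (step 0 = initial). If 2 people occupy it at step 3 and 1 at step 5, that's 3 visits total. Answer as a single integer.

Answer: 0

Derivation:
Step 0: p0@(2,1) p1@(5,2) p2@(3,3) -> at (4,0): 0 [-], cum=0
Step 1: p0@ESC p1@(4,2) p2@(3,2) -> at (4,0): 0 [-], cum=0
Step 2: p0@ESC p1@(3,2) p2@(3,1) -> at (4,0): 0 [-], cum=0
Step 3: p0@ESC p1@(3,1) p2@ESC -> at (4,0): 0 [-], cum=0
Step 4: p0@ESC p1@ESC p2@ESC -> at (4,0): 0 [-], cum=0
Total visits = 0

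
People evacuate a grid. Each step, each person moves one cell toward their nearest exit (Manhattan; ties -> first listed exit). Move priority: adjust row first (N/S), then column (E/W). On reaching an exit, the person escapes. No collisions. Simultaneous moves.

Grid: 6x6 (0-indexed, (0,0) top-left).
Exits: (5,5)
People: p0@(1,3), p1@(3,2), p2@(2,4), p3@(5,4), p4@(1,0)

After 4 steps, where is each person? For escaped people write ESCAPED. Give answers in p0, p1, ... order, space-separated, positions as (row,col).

Step 1: p0:(1,3)->(2,3) | p1:(3,2)->(4,2) | p2:(2,4)->(3,4) | p3:(5,4)->(5,5)->EXIT | p4:(1,0)->(2,0)
Step 2: p0:(2,3)->(3,3) | p1:(4,2)->(5,2) | p2:(3,4)->(4,4) | p3:escaped | p4:(2,0)->(3,0)
Step 3: p0:(3,3)->(4,3) | p1:(5,2)->(5,3) | p2:(4,4)->(5,4) | p3:escaped | p4:(3,0)->(4,0)
Step 4: p0:(4,3)->(5,3) | p1:(5,3)->(5,4) | p2:(5,4)->(5,5)->EXIT | p3:escaped | p4:(4,0)->(5,0)

(5,3) (5,4) ESCAPED ESCAPED (5,0)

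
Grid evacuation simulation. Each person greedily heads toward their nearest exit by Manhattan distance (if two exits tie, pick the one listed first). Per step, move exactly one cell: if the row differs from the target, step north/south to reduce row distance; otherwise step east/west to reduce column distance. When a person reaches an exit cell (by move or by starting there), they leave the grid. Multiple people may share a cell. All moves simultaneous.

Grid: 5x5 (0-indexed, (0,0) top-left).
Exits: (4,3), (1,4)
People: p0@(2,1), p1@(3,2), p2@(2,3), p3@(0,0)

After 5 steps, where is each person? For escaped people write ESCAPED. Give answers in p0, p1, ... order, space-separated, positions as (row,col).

Step 1: p0:(2,1)->(3,1) | p1:(3,2)->(4,2) | p2:(2,3)->(3,3) | p3:(0,0)->(1,0)
Step 2: p0:(3,1)->(4,1) | p1:(4,2)->(4,3)->EXIT | p2:(3,3)->(4,3)->EXIT | p3:(1,0)->(1,1)
Step 3: p0:(4,1)->(4,2) | p1:escaped | p2:escaped | p3:(1,1)->(1,2)
Step 4: p0:(4,2)->(4,3)->EXIT | p1:escaped | p2:escaped | p3:(1,2)->(1,3)
Step 5: p0:escaped | p1:escaped | p2:escaped | p3:(1,3)->(1,4)->EXIT

ESCAPED ESCAPED ESCAPED ESCAPED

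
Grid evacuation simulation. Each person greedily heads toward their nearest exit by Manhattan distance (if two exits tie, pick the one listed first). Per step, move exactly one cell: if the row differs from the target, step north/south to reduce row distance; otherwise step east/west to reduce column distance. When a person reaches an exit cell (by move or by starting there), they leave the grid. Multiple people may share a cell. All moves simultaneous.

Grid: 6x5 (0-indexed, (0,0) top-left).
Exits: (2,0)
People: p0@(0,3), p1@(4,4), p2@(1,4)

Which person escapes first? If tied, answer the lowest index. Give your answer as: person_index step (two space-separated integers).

Step 1: p0:(0,3)->(1,3) | p1:(4,4)->(3,4) | p2:(1,4)->(2,4)
Step 2: p0:(1,3)->(2,3) | p1:(3,4)->(2,4) | p2:(2,4)->(2,3)
Step 3: p0:(2,3)->(2,2) | p1:(2,4)->(2,3) | p2:(2,3)->(2,2)
Step 4: p0:(2,2)->(2,1) | p1:(2,3)->(2,2) | p2:(2,2)->(2,1)
Step 5: p0:(2,1)->(2,0)->EXIT | p1:(2,2)->(2,1) | p2:(2,1)->(2,0)->EXIT
Step 6: p0:escaped | p1:(2,1)->(2,0)->EXIT | p2:escaped
Exit steps: [5, 6, 5]
First to escape: p0 at step 5

Answer: 0 5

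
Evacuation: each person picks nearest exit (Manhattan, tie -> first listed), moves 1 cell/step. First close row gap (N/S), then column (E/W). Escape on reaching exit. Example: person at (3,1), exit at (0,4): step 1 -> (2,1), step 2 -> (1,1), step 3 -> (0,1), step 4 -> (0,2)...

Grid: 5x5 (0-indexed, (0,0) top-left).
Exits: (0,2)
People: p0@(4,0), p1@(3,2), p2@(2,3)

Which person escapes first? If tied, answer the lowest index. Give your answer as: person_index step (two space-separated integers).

Answer: 1 3

Derivation:
Step 1: p0:(4,0)->(3,0) | p1:(3,2)->(2,2) | p2:(2,3)->(1,3)
Step 2: p0:(3,0)->(2,0) | p1:(2,2)->(1,2) | p2:(1,3)->(0,3)
Step 3: p0:(2,0)->(1,0) | p1:(1,2)->(0,2)->EXIT | p2:(0,3)->(0,2)->EXIT
Step 4: p0:(1,0)->(0,0) | p1:escaped | p2:escaped
Step 5: p0:(0,0)->(0,1) | p1:escaped | p2:escaped
Step 6: p0:(0,1)->(0,2)->EXIT | p1:escaped | p2:escaped
Exit steps: [6, 3, 3]
First to escape: p1 at step 3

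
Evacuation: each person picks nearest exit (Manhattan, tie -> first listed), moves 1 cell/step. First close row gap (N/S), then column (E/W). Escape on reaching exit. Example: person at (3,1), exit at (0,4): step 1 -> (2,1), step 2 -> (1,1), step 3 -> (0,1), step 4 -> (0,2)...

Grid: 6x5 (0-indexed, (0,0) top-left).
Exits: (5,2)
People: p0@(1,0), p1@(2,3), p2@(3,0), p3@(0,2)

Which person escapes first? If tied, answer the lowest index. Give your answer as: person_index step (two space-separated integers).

Step 1: p0:(1,0)->(2,0) | p1:(2,3)->(3,3) | p2:(3,0)->(4,0) | p3:(0,2)->(1,2)
Step 2: p0:(2,0)->(3,0) | p1:(3,3)->(4,3) | p2:(4,0)->(5,0) | p3:(1,2)->(2,2)
Step 3: p0:(3,0)->(4,0) | p1:(4,3)->(5,3) | p2:(5,0)->(5,1) | p3:(2,2)->(3,2)
Step 4: p0:(4,0)->(5,0) | p1:(5,3)->(5,2)->EXIT | p2:(5,1)->(5,2)->EXIT | p3:(3,2)->(4,2)
Step 5: p0:(5,0)->(5,1) | p1:escaped | p2:escaped | p3:(4,2)->(5,2)->EXIT
Step 6: p0:(5,1)->(5,2)->EXIT | p1:escaped | p2:escaped | p3:escaped
Exit steps: [6, 4, 4, 5]
First to escape: p1 at step 4

Answer: 1 4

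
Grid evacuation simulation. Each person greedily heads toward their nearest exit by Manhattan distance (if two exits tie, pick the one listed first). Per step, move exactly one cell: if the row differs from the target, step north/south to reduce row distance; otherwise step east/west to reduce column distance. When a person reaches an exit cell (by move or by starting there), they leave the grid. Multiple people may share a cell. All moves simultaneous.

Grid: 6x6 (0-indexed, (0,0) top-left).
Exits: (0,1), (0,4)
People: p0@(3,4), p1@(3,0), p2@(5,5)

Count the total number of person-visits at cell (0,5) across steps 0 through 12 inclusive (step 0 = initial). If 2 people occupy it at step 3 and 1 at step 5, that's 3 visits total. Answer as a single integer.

Step 0: p0@(3,4) p1@(3,0) p2@(5,5) -> at (0,5): 0 [-], cum=0
Step 1: p0@(2,4) p1@(2,0) p2@(4,5) -> at (0,5): 0 [-], cum=0
Step 2: p0@(1,4) p1@(1,0) p2@(3,5) -> at (0,5): 0 [-], cum=0
Step 3: p0@ESC p1@(0,0) p2@(2,5) -> at (0,5): 0 [-], cum=0
Step 4: p0@ESC p1@ESC p2@(1,5) -> at (0,5): 0 [-], cum=0
Step 5: p0@ESC p1@ESC p2@(0,5) -> at (0,5): 1 [p2], cum=1
Step 6: p0@ESC p1@ESC p2@ESC -> at (0,5): 0 [-], cum=1
Total visits = 1

Answer: 1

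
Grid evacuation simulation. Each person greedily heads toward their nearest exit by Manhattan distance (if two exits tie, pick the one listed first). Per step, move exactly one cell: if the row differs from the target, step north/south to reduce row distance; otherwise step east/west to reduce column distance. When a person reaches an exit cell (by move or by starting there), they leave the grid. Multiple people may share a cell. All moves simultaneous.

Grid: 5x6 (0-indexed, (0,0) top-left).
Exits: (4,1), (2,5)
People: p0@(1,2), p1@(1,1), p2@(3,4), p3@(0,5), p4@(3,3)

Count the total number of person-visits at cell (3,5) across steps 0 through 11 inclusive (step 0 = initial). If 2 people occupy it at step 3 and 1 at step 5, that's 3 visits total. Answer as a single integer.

Step 0: p0@(1,2) p1@(1,1) p2@(3,4) p3@(0,5) p4@(3,3) -> at (3,5): 0 [-], cum=0
Step 1: p0@(2,2) p1@(2,1) p2@(2,4) p3@(1,5) p4@(4,3) -> at (3,5): 0 [-], cum=0
Step 2: p0@(3,2) p1@(3,1) p2@ESC p3@ESC p4@(4,2) -> at (3,5): 0 [-], cum=0
Step 3: p0@(4,2) p1@ESC p2@ESC p3@ESC p4@ESC -> at (3,5): 0 [-], cum=0
Step 4: p0@ESC p1@ESC p2@ESC p3@ESC p4@ESC -> at (3,5): 0 [-], cum=0
Total visits = 0

Answer: 0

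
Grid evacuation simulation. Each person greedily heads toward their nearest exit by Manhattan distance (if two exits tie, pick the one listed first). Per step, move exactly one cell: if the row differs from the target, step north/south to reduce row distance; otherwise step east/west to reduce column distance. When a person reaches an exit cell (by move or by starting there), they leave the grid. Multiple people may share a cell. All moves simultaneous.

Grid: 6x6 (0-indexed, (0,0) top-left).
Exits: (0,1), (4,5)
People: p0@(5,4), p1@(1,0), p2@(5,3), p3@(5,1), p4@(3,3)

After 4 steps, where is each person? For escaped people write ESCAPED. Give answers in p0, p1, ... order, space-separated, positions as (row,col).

Step 1: p0:(5,4)->(4,4) | p1:(1,0)->(0,0) | p2:(5,3)->(4,3) | p3:(5,1)->(4,1) | p4:(3,3)->(4,3)
Step 2: p0:(4,4)->(4,5)->EXIT | p1:(0,0)->(0,1)->EXIT | p2:(4,3)->(4,4) | p3:(4,1)->(3,1) | p4:(4,3)->(4,4)
Step 3: p0:escaped | p1:escaped | p2:(4,4)->(4,5)->EXIT | p3:(3,1)->(2,1) | p4:(4,4)->(4,5)->EXIT
Step 4: p0:escaped | p1:escaped | p2:escaped | p3:(2,1)->(1,1) | p4:escaped

ESCAPED ESCAPED ESCAPED (1,1) ESCAPED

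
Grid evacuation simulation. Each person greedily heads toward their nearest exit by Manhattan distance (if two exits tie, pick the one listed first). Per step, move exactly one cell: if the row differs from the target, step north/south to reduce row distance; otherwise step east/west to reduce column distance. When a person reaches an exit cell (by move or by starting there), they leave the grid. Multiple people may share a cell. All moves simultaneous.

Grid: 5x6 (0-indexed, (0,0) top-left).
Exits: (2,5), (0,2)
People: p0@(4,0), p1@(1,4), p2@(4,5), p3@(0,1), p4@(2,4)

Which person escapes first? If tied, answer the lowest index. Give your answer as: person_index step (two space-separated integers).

Answer: 3 1

Derivation:
Step 1: p0:(4,0)->(3,0) | p1:(1,4)->(2,4) | p2:(4,5)->(3,5) | p3:(0,1)->(0,2)->EXIT | p4:(2,4)->(2,5)->EXIT
Step 2: p0:(3,0)->(2,0) | p1:(2,4)->(2,5)->EXIT | p2:(3,5)->(2,5)->EXIT | p3:escaped | p4:escaped
Step 3: p0:(2,0)->(1,0) | p1:escaped | p2:escaped | p3:escaped | p4:escaped
Step 4: p0:(1,0)->(0,0) | p1:escaped | p2:escaped | p3:escaped | p4:escaped
Step 5: p0:(0,0)->(0,1) | p1:escaped | p2:escaped | p3:escaped | p4:escaped
Step 6: p0:(0,1)->(0,2)->EXIT | p1:escaped | p2:escaped | p3:escaped | p4:escaped
Exit steps: [6, 2, 2, 1, 1]
First to escape: p3 at step 1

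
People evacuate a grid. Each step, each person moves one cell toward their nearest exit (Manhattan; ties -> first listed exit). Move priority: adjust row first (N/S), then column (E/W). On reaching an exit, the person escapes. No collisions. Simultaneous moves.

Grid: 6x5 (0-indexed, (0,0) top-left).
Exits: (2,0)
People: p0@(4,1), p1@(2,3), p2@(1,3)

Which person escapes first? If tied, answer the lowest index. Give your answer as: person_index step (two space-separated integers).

Step 1: p0:(4,1)->(3,1) | p1:(2,3)->(2,2) | p2:(1,3)->(2,3)
Step 2: p0:(3,1)->(2,1) | p1:(2,2)->(2,1) | p2:(2,3)->(2,2)
Step 3: p0:(2,1)->(2,0)->EXIT | p1:(2,1)->(2,0)->EXIT | p2:(2,2)->(2,1)
Step 4: p0:escaped | p1:escaped | p2:(2,1)->(2,0)->EXIT
Exit steps: [3, 3, 4]
First to escape: p0 at step 3

Answer: 0 3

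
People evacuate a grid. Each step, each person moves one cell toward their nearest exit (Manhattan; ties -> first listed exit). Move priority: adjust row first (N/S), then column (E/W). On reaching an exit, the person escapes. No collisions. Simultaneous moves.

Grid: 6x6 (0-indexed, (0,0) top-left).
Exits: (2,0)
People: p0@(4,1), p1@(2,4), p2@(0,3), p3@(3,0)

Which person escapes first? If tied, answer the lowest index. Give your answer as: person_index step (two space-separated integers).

Step 1: p0:(4,1)->(3,1) | p1:(2,4)->(2,3) | p2:(0,3)->(1,3) | p3:(3,0)->(2,0)->EXIT
Step 2: p0:(3,1)->(2,1) | p1:(2,3)->(2,2) | p2:(1,3)->(2,3) | p3:escaped
Step 3: p0:(2,1)->(2,0)->EXIT | p1:(2,2)->(2,1) | p2:(2,3)->(2,2) | p3:escaped
Step 4: p0:escaped | p1:(2,1)->(2,0)->EXIT | p2:(2,2)->(2,1) | p3:escaped
Step 5: p0:escaped | p1:escaped | p2:(2,1)->(2,0)->EXIT | p3:escaped
Exit steps: [3, 4, 5, 1]
First to escape: p3 at step 1

Answer: 3 1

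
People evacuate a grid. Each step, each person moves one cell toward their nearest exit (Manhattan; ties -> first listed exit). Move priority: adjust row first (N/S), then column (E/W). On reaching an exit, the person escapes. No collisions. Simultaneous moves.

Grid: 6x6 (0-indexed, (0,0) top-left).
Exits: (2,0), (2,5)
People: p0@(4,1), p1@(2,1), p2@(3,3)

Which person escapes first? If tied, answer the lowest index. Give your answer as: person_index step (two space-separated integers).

Step 1: p0:(4,1)->(3,1) | p1:(2,1)->(2,0)->EXIT | p2:(3,3)->(2,3)
Step 2: p0:(3,1)->(2,1) | p1:escaped | p2:(2,3)->(2,4)
Step 3: p0:(2,1)->(2,0)->EXIT | p1:escaped | p2:(2,4)->(2,5)->EXIT
Exit steps: [3, 1, 3]
First to escape: p1 at step 1

Answer: 1 1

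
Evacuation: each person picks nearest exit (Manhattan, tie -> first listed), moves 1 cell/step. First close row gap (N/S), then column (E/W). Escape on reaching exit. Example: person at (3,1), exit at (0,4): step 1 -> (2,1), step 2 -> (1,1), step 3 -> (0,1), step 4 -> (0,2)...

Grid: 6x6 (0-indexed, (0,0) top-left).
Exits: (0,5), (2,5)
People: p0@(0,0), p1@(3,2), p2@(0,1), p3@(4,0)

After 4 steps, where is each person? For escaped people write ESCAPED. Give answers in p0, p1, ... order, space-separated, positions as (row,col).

Step 1: p0:(0,0)->(0,1) | p1:(3,2)->(2,2) | p2:(0,1)->(0,2) | p3:(4,0)->(3,0)
Step 2: p0:(0,1)->(0,2) | p1:(2,2)->(2,3) | p2:(0,2)->(0,3) | p3:(3,0)->(2,0)
Step 3: p0:(0,2)->(0,3) | p1:(2,3)->(2,4) | p2:(0,3)->(0,4) | p3:(2,0)->(2,1)
Step 4: p0:(0,3)->(0,4) | p1:(2,4)->(2,5)->EXIT | p2:(0,4)->(0,5)->EXIT | p3:(2,1)->(2,2)

(0,4) ESCAPED ESCAPED (2,2)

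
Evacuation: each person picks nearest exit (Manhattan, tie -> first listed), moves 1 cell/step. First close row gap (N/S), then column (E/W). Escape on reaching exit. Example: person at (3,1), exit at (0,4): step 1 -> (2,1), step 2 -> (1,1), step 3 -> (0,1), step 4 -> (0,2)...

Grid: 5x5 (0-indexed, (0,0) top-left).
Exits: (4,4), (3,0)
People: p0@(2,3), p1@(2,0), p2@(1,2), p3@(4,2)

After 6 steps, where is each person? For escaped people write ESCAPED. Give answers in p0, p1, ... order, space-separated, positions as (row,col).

Step 1: p0:(2,3)->(3,3) | p1:(2,0)->(3,0)->EXIT | p2:(1,2)->(2,2) | p3:(4,2)->(4,3)
Step 2: p0:(3,3)->(4,3) | p1:escaped | p2:(2,2)->(3,2) | p3:(4,3)->(4,4)->EXIT
Step 3: p0:(4,3)->(4,4)->EXIT | p1:escaped | p2:(3,2)->(3,1) | p3:escaped
Step 4: p0:escaped | p1:escaped | p2:(3,1)->(3,0)->EXIT | p3:escaped

ESCAPED ESCAPED ESCAPED ESCAPED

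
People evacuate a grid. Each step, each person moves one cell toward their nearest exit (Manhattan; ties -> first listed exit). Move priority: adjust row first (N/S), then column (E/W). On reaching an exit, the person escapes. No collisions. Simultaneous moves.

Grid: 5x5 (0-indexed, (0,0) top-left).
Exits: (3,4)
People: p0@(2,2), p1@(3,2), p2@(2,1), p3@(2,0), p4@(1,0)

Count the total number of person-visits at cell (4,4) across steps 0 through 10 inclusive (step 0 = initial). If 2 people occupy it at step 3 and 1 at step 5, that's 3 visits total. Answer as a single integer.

Answer: 0

Derivation:
Step 0: p0@(2,2) p1@(3,2) p2@(2,1) p3@(2,0) p4@(1,0) -> at (4,4): 0 [-], cum=0
Step 1: p0@(3,2) p1@(3,3) p2@(3,1) p3@(3,0) p4@(2,0) -> at (4,4): 0 [-], cum=0
Step 2: p0@(3,3) p1@ESC p2@(3,2) p3@(3,1) p4@(3,0) -> at (4,4): 0 [-], cum=0
Step 3: p0@ESC p1@ESC p2@(3,3) p3@(3,2) p4@(3,1) -> at (4,4): 0 [-], cum=0
Step 4: p0@ESC p1@ESC p2@ESC p3@(3,3) p4@(3,2) -> at (4,4): 0 [-], cum=0
Step 5: p0@ESC p1@ESC p2@ESC p3@ESC p4@(3,3) -> at (4,4): 0 [-], cum=0
Step 6: p0@ESC p1@ESC p2@ESC p3@ESC p4@ESC -> at (4,4): 0 [-], cum=0
Total visits = 0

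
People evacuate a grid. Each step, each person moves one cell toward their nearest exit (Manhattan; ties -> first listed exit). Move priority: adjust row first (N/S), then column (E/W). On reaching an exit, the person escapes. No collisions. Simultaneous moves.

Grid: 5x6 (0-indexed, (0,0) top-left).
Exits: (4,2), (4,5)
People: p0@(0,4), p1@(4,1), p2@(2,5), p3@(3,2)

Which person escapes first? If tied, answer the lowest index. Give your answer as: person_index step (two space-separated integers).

Step 1: p0:(0,4)->(1,4) | p1:(4,1)->(4,2)->EXIT | p2:(2,5)->(3,5) | p3:(3,2)->(4,2)->EXIT
Step 2: p0:(1,4)->(2,4) | p1:escaped | p2:(3,5)->(4,5)->EXIT | p3:escaped
Step 3: p0:(2,4)->(3,4) | p1:escaped | p2:escaped | p3:escaped
Step 4: p0:(3,4)->(4,4) | p1:escaped | p2:escaped | p3:escaped
Step 5: p0:(4,4)->(4,5)->EXIT | p1:escaped | p2:escaped | p3:escaped
Exit steps: [5, 1, 2, 1]
First to escape: p1 at step 1

Answer: 1 1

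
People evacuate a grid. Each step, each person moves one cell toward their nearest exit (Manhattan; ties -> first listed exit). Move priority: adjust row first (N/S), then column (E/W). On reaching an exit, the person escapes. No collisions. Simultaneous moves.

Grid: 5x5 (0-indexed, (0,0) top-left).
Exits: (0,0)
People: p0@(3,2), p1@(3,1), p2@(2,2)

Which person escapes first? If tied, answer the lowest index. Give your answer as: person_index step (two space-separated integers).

Answer: 1 4

Derivation:
Step 1: p0:(3,2)->(2,2) | p1:(3,1)->(2,1) | p2:(2,2)->(1,2)
Step 2: p0:(2,2)->(1,2) | p1:(2,1)->(1,1) | p2:(1,2)->(0,2)
Step 3: p0:(1,2)->(0,2) | p1:(1,1)->(0,1) | p2:(0,2)->(0,1)
Step 4: p0:(0,2)->(0,1) | p1:(0,1)->(0,0)->EXIT | p2:(0,1)->(0,0)->EXIT
Step 5: p0:(0,1)->(0,0)->EXIT | p1:escaped | p2:escaped
Exit steps: [5, 4, 4]
First to escape: p1 at step 4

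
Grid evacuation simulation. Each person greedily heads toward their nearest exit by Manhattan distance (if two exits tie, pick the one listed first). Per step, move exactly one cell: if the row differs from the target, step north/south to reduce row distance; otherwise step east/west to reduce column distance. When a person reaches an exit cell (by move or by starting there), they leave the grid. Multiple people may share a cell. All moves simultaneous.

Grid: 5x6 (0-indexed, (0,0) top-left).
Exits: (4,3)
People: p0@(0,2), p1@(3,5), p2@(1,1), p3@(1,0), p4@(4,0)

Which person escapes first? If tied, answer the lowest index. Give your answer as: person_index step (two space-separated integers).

Step 1: p0:(0,2)->(1,2) | p1:(3,5)->(4,5) | p2:(1,1)->(2,1) | p3:(1,0)->(2,0) | p4:(4,0)->(4,1)
Step 2: p0:(1,2)->(2,2) | p1:(4,5)->(4,4) | p2:(2,1)->(3,1) | p3:(2,0)->(3,0) | p4:(4,1)->(4,2)
Step 3: p0:(2,2)->(3,2) | p1:(4,4)->(4,3)->EXIT | p2:(3,1)->(4,1) | p3:(3,0)->(4,0) | p4:(4,2)->(4,3)->EXIT
Step 4: p0:(3,2)->(4,2) | p1:escaped | p2:(4,1)->(4,2) | p3:(4,0)->(4,1) | p4:escaped
Step 5: p0:(4,2)->(4,3)->EXIT | p1:escaped | p2:(4,2)->(4,3)->EXIT | p3:(4,1)->(4,2) | p4:escaped
Step 6: p0:escaped | p1:escaped | p2:escaped | p3:(4,2)->(4,3)->EXIT | p4:escaped
Exit steps: [5, 3, 5, 6, 3]
First to escape: p1 at step 3

Answer: 1 3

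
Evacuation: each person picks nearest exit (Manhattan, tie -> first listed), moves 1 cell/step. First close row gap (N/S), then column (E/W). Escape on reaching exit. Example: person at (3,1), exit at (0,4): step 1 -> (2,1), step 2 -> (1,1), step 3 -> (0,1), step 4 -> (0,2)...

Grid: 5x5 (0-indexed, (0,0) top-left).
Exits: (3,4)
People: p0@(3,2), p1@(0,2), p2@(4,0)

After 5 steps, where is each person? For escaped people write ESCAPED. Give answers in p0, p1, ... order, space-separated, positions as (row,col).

Step 1: p0:(3,2)->(3,3) | p1:(0,2)->(1,2) | p2:(4,0)->(3,0)
Step 2: p0:(3,3)->(3,4)->EXIT | p1:(1,2)->(2,2) | p2:(3,0)->(3,1)
Step 3: p0:escaped | p1:(2,2)->(3,2) | p2:(3,1)->(3,2)
Step 4: p0:escaped | p1:(3,2)->(3,3) | p2:(3,2)->(3,3)
Step 5: p0:escaped | p1:(3,3)->(3,4)->EXIT | p2:(3,3)->(3,4)->EXIT

ESCAPED ESCAPED ESCAPED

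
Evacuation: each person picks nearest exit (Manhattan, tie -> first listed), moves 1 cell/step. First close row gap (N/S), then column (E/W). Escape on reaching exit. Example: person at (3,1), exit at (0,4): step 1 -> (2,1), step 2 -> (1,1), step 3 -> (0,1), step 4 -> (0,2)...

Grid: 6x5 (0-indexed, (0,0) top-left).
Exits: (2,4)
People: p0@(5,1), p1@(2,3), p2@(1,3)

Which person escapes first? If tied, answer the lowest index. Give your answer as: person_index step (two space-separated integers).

Answer: 1 1

Derivation:
Step 1: p0:(5,1)->(4,1) | p1:(2,3)->(2,4)->EXIT | p2:(1,3)->(2,3)
Step 2: p0:(4,1)->(3,1) | p1:escaped | p2:(2,3)->(2,4)->EXIT
Step 3: p0:(3,1)->(2,1) | p1:escaped | p2:escaped
Step 4: p0:(2,1)->(2,2) | p1:escaped | p2:escaped
Step 5: p0:(2,2)->(2,3) | p1:escaped | p2:escaped
Step 6: p0:(2,3)->(2,4)->EXIT | p1:escaped | p2:escaped
Exit steps: [6, 1, 2]
First to escape: p1 at step 1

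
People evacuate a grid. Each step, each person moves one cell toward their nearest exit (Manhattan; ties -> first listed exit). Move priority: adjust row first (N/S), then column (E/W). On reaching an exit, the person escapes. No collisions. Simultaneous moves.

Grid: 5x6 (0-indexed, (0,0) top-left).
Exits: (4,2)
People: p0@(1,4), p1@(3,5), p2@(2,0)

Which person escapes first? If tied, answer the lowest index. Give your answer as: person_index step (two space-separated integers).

Step 1: p0:(1,4)->(2,4) | p1:(3,5)->(4,5) | p2:(2,0)->(3,0)
Step 2: p0:(2,4)->(3,4) | p1:(4,5)->(4,4) | p2:(3,0)->(4,0)
Step 3: p0:(3,4)->(4,4) | p1:(4,4)->(4,3) | p2:(4,0)->(4,1)
Step 4: p0:(4,4)->(4,3) | p1:(4,3)->(4,2)->EXIT | p2:(4,1)->(4,2)->EXIT
Step 5: p0:(4,3)->(4,2)->EXIT | p1:escaped | p2:escaped
Exit steps: [5, 4, 4]
First to escape: p1 at step 4

Answer: 1 4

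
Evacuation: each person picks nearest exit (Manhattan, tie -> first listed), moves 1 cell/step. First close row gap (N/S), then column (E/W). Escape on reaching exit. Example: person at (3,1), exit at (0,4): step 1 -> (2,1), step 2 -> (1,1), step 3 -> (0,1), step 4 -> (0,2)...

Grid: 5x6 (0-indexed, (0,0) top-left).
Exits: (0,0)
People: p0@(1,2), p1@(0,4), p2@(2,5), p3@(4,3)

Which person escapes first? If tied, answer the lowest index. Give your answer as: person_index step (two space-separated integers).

Answer: 0 3

Derivation:
Step 1: p0:(1,2)->(0,2) | p1:(0,4)->(0,3) | p2:(2,5)->(1,5) | p3:(4,3)->(3,3)
Step 2: p0:(0,2)->(0,1) | p1:(0,3)->(0,2) | p2:(1,5)->(0,5) | p3:(3,3)->(2,3)
Step 3: p0:(0,1)->(0,0)->EXIT | p1:(0,2)->(0,1) | p2:(0,5)->(0,4) | p3:(2,3)->(1,3)
Step 4: p0:escaped | p1:(0,1)->(0,0)->EXIT | p2:(0,4)->(0,3) | p3:(1,3)->(0,3)
Step 5: p0:escaped | p1:escaped | p2:(0,3)->(0,2) | p3:(0,3)->(0,2)
Step 6: p0:escaped | p1:escaped | p2:(0,2)->(0,1) | p3:(0,2)->(0,1)
Step 7: p0:escaped | p1:escaped | p2:(0,1)->(0,0)->EXIT | p3:(0,1)->(0,0)->EXIT
Exit steps: [3, 4, 7, 7]
First to escape: p0 at step 3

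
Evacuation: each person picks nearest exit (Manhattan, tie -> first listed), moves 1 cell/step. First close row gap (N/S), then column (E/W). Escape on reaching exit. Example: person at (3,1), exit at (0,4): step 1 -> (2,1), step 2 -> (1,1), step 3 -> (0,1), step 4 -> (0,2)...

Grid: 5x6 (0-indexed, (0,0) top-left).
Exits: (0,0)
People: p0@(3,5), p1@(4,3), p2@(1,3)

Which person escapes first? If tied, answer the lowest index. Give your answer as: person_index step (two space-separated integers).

Answer: 2 4

Derivation:
Step 1: p0:(3,5)->(2,5) | p1:(4,3)->(3,3) | p2:(1,3)->(0,3)
Step 2: p0:(2,5)->(1,5) | p1:(3,3)->(2,3) | p2:(0,3)->(0,2)
Step 3: p0:(1,5)->(0,5) | p1:(2,3)->(1,3) | p2:(0,2)->(0,1)
Step 4: p0:(0,5)->(0,4) | p1:(1,3)->(0,3) | p2:(0,1)->(0,0)->EXIT
Step 5: p0:(0,4)->(0,3) | p1:(0,3)->(0,2) | p2:escaped
Step 6: p0:(0,3)->(0,2) | p1:(0,2)->(0,1) | p2:escaped
Step 7: p0:(0,2)->(0,1) | p1:(0,1)->(0,0)->EXIT | p2:escaped
Step 8: p0:(0,1)->(0,0)->EXIT | p1:escaped | p2:escaped
Exit steps: [8, 7, 4]
First to escape: p2 at step 4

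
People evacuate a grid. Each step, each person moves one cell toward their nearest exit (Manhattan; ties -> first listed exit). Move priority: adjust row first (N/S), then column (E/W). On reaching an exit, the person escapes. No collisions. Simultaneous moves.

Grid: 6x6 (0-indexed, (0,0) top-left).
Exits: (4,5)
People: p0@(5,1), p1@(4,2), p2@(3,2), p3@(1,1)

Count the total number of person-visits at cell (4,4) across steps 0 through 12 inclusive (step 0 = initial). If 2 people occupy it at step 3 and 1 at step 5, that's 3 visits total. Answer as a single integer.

Step 0: p0@(5,1) p1@(4,2) p2@(3,2) p3@(1,1) -> at (4,4): 0 [-], cum=0
Step 1: p0@(4,1) p1@(4,3) p2@(4,2) p3@(2,1) -> at (4,4): 0 [-], cum=0
Step 2: p0@(4,2) p1@(4,4) p2@(4,3) p3@(3,1) -> at (4,4): 1 [p1], cum=1
Step 3: p0@(4,3) p1@ESC p2@(4,4) p3@(4,1) -> at (4,4): 1 [p2], cum=2
Step 4: p0@(4,4) p1@ESC p2@ESC p3@(4,2) -> at (4,4): 1 [p0], cum=3
Step 5: p0@ESC p1@ESC p2@ESC p3@(4,3) -> at (4,4): 0 [-], cum=3
Step 6: p0@ESC p1@ESC p2@ESC p3@(4,4) -> at (4,4): 1 [p3], cum=4
Step 7: p0@ESC p1@ESC p2@ESC p3@ESC -> at (4,4): 0 [-], cum=4
Total visits = 4

Answer: 4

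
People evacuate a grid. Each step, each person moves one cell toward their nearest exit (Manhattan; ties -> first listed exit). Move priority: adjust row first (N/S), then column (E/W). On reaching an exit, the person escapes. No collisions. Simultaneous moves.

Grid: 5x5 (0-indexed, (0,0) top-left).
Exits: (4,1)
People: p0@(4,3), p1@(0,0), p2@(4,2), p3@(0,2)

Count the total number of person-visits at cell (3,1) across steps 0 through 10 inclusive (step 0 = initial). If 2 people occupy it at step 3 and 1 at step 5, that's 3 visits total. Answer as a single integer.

Step 0: p0@(4,3) p1@(0,0) p2@(4,2) p3@(0,2) -> at (3,1): 0 [-], cum=0
Step 1: p0@(4,2) p1@(1,0) p2@ESC p3@(1,2) -> at (3,1): 0 [-], cum=0
Step 2: p0@ESC p1@(2,0) p2@ESC p3@(2,2) -> at (3,1): 0 [-], cum=0
Step 3: p0@ESC p1@(3,0) p2@ESC p3@(3,2) -> at (3,1): 0 [-], cum=0
Step 4: p0@ESC p1@(4,0) p2@ESC p3@(4,2) -> at (3,1): 0 [-], cum=0
Step 5: p0@ESC p1@ESC p2@ESC p3@ESC -> at (3,1): 0 [-], cum=0
Total visits = 0

Answer: 0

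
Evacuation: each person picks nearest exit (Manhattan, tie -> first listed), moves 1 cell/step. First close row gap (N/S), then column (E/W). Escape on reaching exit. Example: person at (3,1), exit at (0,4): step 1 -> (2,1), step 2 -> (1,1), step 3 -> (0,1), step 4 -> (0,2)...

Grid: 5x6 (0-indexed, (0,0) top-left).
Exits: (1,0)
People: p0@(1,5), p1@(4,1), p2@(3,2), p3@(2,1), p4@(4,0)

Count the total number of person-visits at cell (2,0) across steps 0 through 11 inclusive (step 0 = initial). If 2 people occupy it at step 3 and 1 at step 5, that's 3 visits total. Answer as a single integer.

Answer: 1

Derivation:
Step 0: p0@(1,5) p1@(4,1) p2@(3,2) p3@(2,1) p4@(4,0) -> at (2,0): 0 [-], cum=0
Step 1: p0@(1,4) p1@(3,1) p2@(2,2) p3@(1,1) p4@(3,0) -> at (2,0): 0 [-], cum=0
Step 2: p0@(1,3) p1@(2,1) p2@(1,2) p3@ESC p4@(2,0) -> at (2,0): 1 [p4], cum=1
Step 3: p0@(1,2) p1@(1,1) p2@(1,1) p3@ESC p4@ESC -> at (2,0): 0 [-], cum=1
Step 4: p0@(1,1) p1@ESC p2@ESC p3@ESC p4@ESC -> at (2,0): 0 [-], cum=1
Step 5: p0@ESC p1@ESC p2@ESC p3@ESC p4@ESC -> at (2,0): 0 [-], cum=1
Total visits = 1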